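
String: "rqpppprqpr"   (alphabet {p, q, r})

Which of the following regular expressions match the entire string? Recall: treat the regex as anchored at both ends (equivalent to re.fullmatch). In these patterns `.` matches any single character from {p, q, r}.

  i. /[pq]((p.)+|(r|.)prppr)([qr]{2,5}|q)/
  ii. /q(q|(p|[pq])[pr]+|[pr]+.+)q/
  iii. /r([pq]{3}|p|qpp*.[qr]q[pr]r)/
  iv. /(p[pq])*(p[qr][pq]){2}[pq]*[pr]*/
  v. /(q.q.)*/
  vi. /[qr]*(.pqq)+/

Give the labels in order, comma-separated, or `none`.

iii

i → no match
ii → no match — must start with "q"
iii → match
iv → no match
v → no match
vi → no match — must end with "pqq"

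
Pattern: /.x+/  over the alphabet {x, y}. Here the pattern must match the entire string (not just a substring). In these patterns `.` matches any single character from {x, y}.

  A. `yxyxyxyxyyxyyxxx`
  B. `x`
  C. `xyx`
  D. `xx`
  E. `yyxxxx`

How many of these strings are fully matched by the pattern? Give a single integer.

1

A → no match
B → no match
C → no match
D → match
E → no match
Total matched: 1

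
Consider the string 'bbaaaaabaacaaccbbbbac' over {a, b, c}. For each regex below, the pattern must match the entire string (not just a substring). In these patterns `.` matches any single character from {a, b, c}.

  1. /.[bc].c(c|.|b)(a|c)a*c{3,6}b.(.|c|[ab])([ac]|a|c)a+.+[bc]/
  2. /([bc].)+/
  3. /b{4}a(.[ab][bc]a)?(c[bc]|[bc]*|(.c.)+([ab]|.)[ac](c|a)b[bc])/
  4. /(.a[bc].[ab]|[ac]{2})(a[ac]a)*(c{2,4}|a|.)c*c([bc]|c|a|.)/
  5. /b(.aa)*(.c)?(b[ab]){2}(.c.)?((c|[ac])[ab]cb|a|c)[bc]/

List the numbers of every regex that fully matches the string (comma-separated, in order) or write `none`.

1 → no match
2 → no match
3 → no match
4 → no match
5 → match

5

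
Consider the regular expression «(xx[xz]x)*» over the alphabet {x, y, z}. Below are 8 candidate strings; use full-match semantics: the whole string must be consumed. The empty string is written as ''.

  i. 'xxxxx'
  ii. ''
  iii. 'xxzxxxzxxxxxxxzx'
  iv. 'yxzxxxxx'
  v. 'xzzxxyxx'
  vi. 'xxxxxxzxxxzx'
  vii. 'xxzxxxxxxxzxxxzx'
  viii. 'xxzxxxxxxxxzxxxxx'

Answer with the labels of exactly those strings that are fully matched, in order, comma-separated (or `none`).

i → no match
ii → match
iii → match
iv → no match
v → no match
vi → match
vii → match
viii → no match

ii, iii, vi, vii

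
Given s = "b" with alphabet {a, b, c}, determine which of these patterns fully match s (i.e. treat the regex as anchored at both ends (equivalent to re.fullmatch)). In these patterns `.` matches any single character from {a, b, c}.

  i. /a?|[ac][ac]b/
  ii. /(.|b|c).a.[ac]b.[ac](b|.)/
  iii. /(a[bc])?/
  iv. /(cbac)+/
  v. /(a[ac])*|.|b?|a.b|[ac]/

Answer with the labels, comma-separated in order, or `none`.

v

i → no match
ii → no match
iii → no match
iv → no match — must start with "cbac"
v → match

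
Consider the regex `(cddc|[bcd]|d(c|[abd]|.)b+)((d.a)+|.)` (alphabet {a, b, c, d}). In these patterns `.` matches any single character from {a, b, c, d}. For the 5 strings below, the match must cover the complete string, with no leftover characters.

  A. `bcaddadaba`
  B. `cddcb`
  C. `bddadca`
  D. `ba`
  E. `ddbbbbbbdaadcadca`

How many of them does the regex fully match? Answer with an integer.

A → no match
B → match
C → match
D → match
E → match
Total matched: 4

4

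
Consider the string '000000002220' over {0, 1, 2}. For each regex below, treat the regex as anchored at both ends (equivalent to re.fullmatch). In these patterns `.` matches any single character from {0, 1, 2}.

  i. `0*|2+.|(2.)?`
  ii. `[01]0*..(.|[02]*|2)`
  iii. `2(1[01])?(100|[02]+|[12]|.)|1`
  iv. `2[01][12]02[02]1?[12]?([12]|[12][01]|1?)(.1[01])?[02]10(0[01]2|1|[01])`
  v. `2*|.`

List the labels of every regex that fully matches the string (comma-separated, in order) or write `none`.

ii

i → no match
ii → match
iii → no match
iv → no match — must start with '2'
v → no match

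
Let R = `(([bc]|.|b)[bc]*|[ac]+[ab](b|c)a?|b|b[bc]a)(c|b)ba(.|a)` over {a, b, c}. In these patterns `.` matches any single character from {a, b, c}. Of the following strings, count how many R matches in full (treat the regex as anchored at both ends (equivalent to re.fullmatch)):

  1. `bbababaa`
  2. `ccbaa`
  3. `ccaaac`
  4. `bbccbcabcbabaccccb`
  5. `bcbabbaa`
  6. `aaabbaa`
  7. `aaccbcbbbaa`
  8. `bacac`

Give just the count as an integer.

1. `bbababaa` → no match
2. `ccbaa` → match
3. `ccaaac` → no match
4 → no match
5. `bcbabbaa` → no match
6. `aaabbaa` → no match
7. `aaccbcbbbaa` → no match
8. `bacac` → no match
Total matched: 1

1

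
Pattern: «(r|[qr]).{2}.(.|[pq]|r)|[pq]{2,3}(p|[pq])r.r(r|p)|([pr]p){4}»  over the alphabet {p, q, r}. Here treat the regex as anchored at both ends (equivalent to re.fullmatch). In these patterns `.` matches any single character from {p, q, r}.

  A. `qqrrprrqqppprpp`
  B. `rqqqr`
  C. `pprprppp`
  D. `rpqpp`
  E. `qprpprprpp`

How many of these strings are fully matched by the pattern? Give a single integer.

A → no match
B. `rqqqr` → match
C. `pprprppp` → match
D. `rpqpp` → match
E. `qprpprprpp` → no match
Total matched: 3

3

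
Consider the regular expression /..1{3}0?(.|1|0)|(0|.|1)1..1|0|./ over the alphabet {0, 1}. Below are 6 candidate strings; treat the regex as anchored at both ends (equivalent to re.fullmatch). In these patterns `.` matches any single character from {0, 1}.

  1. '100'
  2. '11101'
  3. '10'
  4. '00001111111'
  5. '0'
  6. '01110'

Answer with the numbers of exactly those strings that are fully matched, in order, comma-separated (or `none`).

2, 5

1 → no match
2 → match
3 → no match
4 → no match
5 → match
6 → no match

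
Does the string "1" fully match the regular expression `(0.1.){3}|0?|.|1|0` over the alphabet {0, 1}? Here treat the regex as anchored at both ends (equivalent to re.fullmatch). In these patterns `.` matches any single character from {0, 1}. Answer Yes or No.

Yes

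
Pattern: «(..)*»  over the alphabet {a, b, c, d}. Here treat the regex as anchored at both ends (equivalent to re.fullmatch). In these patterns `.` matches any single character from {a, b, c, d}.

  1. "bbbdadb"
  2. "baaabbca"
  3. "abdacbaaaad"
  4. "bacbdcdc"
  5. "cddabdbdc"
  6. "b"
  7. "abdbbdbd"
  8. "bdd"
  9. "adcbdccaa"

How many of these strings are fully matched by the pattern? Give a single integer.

1 → no match
2 → match
3 → no match
4 → match
5 → no match
6 → no match
7 → match
8 → no match
9 → no match
Total matched: 3

3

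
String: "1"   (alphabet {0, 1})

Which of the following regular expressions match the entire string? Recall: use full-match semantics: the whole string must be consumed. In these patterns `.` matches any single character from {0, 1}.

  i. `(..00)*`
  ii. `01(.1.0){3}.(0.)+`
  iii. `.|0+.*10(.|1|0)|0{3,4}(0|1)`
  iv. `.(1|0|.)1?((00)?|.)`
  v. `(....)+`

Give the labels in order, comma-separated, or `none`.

i → no match
ii → no match — must start with "01"
iii → match
iv → no match
v → no match

iii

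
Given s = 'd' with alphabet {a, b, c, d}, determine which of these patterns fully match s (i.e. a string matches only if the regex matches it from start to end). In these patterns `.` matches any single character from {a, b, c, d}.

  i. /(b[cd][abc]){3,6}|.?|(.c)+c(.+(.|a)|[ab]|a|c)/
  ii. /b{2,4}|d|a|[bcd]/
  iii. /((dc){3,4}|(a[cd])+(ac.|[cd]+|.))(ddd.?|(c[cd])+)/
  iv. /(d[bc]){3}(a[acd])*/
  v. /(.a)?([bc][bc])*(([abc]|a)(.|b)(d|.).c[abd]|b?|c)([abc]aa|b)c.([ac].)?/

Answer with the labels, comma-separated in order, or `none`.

i, ii

i → match
ii → match
iii → no match
iv → no match
v → no match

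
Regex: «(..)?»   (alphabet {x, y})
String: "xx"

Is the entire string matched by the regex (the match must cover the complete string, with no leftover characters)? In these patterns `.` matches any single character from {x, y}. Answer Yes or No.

Yes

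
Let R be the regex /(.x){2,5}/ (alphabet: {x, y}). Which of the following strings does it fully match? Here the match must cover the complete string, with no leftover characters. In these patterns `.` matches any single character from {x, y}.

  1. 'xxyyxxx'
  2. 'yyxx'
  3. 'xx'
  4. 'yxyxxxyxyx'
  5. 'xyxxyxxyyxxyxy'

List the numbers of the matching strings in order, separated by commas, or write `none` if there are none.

1 → no match
2 → no match
3 → no match
4 → match
5 → no match — must end with 'x'

4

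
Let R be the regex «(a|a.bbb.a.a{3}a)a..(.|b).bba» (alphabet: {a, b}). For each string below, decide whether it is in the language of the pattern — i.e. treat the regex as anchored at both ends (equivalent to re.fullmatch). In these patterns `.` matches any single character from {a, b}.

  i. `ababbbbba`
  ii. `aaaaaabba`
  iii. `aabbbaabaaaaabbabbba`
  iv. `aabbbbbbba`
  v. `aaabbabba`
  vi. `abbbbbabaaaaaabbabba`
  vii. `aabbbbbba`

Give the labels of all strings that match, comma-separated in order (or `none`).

i. `ababbbbba` → no match
ii. `aaaaaabba` → match
iii → match
iv. `aabbbbbbba` → no match
v. `aaabbabba` → match
vi → match
vii. `aabbbbbba` → match

ii, iii, v, vi, vii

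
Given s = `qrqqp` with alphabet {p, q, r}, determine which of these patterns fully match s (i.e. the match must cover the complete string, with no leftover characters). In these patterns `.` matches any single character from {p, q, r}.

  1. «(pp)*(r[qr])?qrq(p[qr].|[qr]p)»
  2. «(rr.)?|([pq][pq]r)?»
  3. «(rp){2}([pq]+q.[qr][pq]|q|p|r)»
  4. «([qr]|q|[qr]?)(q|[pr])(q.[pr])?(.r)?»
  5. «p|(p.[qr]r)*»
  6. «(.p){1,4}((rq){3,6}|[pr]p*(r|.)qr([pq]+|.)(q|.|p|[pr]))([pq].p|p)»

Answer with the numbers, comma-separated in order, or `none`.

1 → match
2 → no match
3 → no match — must start with `rp`
4 → match
5 → no match
6 → no match

1, 4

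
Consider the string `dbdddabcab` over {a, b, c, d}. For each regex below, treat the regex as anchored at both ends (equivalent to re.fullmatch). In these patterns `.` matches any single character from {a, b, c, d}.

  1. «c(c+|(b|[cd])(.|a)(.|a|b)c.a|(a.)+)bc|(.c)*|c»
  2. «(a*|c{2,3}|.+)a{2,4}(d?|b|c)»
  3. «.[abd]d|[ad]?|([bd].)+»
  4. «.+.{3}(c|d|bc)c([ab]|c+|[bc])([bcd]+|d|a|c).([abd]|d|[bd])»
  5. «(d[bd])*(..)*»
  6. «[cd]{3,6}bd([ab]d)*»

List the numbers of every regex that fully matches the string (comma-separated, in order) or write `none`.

5

1 → no match
2 → no match
3 → no match
4 → no match
5 → match
6 → no match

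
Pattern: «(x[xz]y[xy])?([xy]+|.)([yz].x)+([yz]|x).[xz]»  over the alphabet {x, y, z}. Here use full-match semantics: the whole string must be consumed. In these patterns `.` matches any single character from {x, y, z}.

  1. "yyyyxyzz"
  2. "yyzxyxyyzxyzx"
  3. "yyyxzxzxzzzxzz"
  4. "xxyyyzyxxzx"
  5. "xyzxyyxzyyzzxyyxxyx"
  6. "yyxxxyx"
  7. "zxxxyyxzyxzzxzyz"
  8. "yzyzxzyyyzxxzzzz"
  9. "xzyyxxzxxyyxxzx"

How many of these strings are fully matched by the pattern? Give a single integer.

1 → match
2 → no match
3 → no match
4 → match
5 → no match
6 → match
7 → no match
8 → no match
9 → match
Total matched: 4

4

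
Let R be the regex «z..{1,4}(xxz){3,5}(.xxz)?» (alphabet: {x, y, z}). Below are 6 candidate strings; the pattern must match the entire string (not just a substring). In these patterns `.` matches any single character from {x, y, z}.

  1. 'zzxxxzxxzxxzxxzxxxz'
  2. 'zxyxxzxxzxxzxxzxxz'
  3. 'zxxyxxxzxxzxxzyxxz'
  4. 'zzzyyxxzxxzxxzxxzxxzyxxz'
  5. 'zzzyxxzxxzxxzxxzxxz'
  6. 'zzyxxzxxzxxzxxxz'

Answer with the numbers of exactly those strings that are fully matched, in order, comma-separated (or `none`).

1 → match
2 → match
3 → match
4 → match
5 → match
6 → match

1, 2, 3, 4, 5, 6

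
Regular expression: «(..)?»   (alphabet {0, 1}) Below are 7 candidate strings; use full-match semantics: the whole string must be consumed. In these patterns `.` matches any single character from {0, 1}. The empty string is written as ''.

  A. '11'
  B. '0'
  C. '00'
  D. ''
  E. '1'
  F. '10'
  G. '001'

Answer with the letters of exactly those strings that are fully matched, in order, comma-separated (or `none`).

A, C, D, F

A. '11' → match
B. '0' → no match
C. '00' → match
D. '' → match
E. '1' → no match
F. '10' → match
G. '001' → no match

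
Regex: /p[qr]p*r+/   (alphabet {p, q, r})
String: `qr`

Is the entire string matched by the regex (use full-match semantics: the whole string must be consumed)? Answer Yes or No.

No

Every match must start with `p`, but `qr` does not.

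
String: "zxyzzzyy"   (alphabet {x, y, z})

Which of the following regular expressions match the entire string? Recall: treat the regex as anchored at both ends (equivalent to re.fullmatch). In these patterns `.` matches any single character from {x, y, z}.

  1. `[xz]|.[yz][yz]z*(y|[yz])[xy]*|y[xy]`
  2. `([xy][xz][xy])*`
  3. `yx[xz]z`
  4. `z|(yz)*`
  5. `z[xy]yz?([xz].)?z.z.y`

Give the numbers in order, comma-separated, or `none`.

5

1 → no match
2 → no match
3 → no match — must start with "yx"
4 → no match
5 → match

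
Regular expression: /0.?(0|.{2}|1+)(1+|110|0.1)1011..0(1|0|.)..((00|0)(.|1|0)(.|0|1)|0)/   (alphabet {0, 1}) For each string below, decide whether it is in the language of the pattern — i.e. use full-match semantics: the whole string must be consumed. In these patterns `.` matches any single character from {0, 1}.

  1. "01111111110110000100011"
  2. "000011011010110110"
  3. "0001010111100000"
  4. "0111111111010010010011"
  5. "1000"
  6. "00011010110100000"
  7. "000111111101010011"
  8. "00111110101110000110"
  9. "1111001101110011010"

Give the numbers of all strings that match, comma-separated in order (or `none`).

1, 6

1 → match
2 → no match
3 → no match
4 → no match
5 → no match — must start with "0"
6 → match
7 → no match
8 → no match
9 → no match — must start with "0"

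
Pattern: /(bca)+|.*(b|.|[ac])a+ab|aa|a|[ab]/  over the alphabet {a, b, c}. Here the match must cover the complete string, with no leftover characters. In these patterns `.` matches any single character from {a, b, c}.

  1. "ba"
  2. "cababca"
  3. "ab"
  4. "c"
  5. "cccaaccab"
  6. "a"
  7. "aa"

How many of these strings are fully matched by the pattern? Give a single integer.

2

1 → no match
2 → no match
3 → no match
4 → no match
5 → no match
6 → match
7 → match
Total matched: 2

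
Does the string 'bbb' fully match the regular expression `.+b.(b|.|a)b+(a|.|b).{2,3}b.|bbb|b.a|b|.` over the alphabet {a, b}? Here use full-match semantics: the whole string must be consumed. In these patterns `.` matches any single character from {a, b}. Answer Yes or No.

Yes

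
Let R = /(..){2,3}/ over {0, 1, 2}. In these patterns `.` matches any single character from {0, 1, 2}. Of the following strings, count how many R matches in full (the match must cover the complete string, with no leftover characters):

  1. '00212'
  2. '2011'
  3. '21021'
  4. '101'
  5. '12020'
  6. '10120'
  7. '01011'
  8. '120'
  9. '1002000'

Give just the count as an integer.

1 → no match
2 → match
3 → no match
4 → no match
5 → no match
6 → no match
7 → no match
8 → no match
9 → no match
Total matched: 1

1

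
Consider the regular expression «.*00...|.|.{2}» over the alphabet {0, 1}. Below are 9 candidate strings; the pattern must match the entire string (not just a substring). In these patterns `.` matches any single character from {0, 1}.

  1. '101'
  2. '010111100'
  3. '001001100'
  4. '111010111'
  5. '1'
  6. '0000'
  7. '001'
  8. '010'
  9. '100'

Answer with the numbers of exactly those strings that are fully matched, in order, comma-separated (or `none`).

1 → no match
2 → no match
3 → no match
4 → no match
5 → match
6 → no match
7 → no match
8 → no match
9 → no match

5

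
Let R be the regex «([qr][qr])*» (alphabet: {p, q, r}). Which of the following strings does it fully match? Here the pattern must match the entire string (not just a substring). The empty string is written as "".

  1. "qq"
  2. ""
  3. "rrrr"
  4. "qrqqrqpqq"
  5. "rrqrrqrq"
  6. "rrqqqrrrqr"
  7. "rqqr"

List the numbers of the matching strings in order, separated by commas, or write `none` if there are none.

1, 2, 3, 5, 6, 7

1 → match
2 → match
3 → match
4 → no match
5 → match
6 → match
7 → match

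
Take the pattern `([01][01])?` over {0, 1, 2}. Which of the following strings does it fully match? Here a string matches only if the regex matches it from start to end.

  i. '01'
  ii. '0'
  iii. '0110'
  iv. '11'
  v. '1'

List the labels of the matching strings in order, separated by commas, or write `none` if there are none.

i, iv

i → match
ii → no match
iii → no match
iv → match
v → no match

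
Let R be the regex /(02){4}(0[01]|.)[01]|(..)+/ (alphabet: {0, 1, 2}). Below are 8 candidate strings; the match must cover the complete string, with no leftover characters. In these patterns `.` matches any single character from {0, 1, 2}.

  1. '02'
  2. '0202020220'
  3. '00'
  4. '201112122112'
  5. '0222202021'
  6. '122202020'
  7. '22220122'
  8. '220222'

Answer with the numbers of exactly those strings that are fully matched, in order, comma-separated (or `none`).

1, 2, 3, 4, 5, 7, 8

1 → match
2 → match
3 → match
4 → match
5 → match
6 → no match
7 → match
8 → match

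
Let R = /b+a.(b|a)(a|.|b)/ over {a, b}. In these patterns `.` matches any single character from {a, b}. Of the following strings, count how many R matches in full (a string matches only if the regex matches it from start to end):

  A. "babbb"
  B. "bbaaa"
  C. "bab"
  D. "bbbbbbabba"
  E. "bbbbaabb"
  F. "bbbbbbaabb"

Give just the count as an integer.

A → match
B → no match
C → no match
D → match
E → match
F → match
Total matched: 4

4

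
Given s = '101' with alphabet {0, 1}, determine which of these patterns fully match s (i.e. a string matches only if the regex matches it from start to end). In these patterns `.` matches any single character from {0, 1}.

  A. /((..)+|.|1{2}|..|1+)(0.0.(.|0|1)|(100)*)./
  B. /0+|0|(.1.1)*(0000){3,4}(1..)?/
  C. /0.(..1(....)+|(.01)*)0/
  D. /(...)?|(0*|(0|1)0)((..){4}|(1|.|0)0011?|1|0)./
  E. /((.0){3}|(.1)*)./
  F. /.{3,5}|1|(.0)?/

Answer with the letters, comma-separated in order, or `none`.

A → match
B → no match
C → no match — must start with '0'
D → match
E → no match
F → match

A, D, F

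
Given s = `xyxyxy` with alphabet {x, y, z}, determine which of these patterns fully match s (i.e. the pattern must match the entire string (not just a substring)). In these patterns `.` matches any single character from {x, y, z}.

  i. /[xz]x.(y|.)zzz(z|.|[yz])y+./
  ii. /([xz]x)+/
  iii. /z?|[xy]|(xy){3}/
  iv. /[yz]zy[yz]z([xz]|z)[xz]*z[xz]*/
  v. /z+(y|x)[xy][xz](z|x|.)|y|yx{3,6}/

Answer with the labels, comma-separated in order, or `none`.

i → no match
ii → no match — must end with `x`
iii → match
iv → no match
v → no match

iii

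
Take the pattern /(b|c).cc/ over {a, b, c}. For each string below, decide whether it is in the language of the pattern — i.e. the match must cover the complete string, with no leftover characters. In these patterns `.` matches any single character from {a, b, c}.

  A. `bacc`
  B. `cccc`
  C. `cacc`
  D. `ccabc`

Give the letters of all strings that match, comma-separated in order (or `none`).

A, B, C

A → match
B → match
C → match
D → no match — must end with `cc`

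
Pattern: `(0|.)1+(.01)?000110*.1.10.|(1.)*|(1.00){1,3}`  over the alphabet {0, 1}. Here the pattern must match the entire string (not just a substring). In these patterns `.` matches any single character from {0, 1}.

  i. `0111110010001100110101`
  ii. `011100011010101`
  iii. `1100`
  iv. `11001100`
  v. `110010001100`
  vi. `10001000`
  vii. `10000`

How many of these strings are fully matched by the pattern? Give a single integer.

6

i → match
ii → match
iii → match
iv → match
v → match
vi → match
vii → no match
Total matched: 6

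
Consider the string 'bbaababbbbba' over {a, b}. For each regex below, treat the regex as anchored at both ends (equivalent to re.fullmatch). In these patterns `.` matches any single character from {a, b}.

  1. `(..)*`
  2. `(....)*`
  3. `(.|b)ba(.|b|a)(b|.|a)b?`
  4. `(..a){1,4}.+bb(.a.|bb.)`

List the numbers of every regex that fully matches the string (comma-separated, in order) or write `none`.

1, 2, 4

1 → match
2 → match
3 → no match
4 → match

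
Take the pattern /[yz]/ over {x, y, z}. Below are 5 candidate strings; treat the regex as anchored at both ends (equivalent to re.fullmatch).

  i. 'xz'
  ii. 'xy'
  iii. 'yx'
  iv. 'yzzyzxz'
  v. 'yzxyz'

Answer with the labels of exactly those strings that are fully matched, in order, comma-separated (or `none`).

none

i → no match
ii → no match
iii → no match
iv → no match
v → no match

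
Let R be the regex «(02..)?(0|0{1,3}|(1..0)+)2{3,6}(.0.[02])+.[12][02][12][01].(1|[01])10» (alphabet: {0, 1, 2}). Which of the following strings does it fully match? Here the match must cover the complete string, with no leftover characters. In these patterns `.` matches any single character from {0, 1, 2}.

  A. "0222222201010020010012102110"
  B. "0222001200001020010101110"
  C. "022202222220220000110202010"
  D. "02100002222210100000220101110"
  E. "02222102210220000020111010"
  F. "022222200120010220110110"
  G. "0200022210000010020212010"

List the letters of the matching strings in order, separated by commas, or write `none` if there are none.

A → match
B → match
C → match
D → match
E → match
F → match
G → match

A, B, C, D, E, F, G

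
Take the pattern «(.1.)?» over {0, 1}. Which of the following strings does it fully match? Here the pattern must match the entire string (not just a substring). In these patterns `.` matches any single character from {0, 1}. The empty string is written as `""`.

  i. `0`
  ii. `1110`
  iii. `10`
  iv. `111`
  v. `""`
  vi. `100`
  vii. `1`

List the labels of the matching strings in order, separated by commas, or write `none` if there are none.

iv, v

i. `0` → no match
ii. `1110` → no match
iii. `10` → no match
iv. `111` → match
v. `""` → match
vi. `100` → no match
vii. `1` → no match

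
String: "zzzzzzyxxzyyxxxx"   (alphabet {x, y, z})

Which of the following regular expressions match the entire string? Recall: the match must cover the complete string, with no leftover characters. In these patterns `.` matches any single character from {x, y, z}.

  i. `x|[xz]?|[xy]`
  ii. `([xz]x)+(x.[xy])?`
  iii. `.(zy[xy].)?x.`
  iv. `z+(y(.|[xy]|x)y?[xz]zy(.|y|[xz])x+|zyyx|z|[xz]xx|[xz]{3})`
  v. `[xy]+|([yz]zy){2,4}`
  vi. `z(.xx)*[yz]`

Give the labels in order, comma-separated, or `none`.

i → no match
ii → no match
iii → no match
iv → match
v → no match
vi → no match

iv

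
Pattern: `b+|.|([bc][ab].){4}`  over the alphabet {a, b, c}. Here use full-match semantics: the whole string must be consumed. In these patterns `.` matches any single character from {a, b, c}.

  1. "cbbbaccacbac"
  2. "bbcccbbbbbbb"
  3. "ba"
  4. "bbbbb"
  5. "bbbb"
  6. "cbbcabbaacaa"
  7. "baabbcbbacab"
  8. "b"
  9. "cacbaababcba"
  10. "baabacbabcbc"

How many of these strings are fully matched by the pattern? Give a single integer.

1. "cbbbaccacbac" → match
2. "bbcccbbbbbbb" → no match
3. "ba" → no match
4. "bbbbb" → match
5. "bbbb" → match
6. "cbbcabbaacaa" → match
7. "baabbcbbacab" → match
8. "b" → match
9. "cacbaababcba" → match
10. "baabacbabcbc" → match
Total matched: 8

8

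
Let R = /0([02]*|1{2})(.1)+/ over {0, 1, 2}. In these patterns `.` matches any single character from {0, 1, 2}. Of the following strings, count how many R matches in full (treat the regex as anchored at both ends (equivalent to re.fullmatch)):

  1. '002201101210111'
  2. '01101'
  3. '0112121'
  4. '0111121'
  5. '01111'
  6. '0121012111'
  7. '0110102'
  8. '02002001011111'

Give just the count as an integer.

1 → match
2. '01101' → match
3. '0112121' → match
4. '0111121' → match
5. '01111' → match
6. '0121012111' → no match
7. '0110102' → no match — must end with '1'
8 → match
Total matched: 6

6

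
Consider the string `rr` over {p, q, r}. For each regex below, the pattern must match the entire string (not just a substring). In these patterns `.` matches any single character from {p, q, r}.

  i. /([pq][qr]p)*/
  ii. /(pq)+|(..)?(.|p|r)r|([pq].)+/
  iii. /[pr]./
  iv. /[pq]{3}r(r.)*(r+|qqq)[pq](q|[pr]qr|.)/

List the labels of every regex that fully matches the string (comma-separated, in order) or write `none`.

i → no match
ii → match
iii → match
iv → no match

ii, iii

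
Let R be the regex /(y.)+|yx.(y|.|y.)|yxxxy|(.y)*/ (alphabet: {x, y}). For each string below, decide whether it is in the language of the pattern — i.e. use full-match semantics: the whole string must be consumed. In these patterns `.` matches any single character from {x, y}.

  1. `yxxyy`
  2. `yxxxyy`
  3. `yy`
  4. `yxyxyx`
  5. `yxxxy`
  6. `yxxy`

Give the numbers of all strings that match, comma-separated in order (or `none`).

1 → match
2 → no match
3 → match
4 → match
5 → match
6 → match

1, 3, 4, 5, 6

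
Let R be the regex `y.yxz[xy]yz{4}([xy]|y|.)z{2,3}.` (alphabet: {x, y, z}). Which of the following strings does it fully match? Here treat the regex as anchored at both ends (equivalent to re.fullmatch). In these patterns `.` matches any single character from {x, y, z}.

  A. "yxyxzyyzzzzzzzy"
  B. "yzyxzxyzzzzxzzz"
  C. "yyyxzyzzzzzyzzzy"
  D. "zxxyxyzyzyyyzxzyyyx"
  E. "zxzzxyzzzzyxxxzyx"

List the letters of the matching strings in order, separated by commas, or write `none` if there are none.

A → match
B → match
C → no match
D → no match — must start with "y"
E → no match — must start with "y"

A, B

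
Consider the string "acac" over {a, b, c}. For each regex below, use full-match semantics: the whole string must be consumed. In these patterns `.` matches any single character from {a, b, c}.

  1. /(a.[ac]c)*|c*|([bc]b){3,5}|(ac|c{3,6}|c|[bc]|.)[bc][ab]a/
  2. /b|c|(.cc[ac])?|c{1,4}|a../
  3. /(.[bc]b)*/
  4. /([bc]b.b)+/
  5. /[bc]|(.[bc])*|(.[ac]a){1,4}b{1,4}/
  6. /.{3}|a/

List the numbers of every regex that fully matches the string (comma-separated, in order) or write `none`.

1 → match
2 → no match
3 → no match
4 → no match — must end with "b"
5 → match
6 → no match

1, 5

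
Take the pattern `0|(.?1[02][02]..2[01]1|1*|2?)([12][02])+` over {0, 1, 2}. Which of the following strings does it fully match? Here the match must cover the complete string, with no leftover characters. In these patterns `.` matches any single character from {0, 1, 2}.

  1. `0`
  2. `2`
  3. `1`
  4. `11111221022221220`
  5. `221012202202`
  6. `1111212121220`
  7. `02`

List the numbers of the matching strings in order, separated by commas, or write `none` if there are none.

1, 4, 6

1 → match
2 → no match
3 → no match
4 → match
5 → no match
6 → match
7 → no match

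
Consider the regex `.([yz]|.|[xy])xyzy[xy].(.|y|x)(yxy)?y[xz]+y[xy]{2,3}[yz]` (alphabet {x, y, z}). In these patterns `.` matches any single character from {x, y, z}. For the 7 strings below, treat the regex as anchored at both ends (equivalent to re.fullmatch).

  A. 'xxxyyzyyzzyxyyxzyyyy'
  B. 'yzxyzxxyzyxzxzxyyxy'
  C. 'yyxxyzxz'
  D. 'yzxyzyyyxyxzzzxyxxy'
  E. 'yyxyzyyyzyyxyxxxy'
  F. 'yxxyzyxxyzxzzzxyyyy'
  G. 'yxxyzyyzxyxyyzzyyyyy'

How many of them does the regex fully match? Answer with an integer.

2

A → no match
B → no match
C → no match
D → match
E → no match
F → no match
G → match
Total matched: 2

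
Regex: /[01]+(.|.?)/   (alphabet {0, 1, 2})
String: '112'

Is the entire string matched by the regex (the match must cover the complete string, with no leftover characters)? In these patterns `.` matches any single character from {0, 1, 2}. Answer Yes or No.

Yes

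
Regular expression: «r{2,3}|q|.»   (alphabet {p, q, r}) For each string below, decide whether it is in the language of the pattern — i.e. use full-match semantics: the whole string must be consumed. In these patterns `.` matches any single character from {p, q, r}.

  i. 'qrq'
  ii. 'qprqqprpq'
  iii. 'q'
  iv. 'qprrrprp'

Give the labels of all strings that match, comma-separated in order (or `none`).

iii

i → no match
ii → no match
iii → match
iv → no match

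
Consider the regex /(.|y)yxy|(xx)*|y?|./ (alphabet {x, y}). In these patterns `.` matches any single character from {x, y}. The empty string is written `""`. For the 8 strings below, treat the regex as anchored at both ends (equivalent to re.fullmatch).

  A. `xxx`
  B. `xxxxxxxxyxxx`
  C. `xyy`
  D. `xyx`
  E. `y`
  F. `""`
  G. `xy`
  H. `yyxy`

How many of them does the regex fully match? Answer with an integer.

A → no match
B → no match
C → no match
D → no match
E → match
F → match
G → no match
H → match
Total matched: 3

3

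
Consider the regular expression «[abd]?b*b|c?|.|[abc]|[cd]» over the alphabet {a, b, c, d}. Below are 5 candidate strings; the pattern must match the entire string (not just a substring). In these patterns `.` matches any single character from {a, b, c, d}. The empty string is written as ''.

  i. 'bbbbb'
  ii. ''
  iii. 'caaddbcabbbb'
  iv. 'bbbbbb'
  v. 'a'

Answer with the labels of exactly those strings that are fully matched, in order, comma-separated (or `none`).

i, ii, iv, v

i → match
ii → match
iii → no match
iv → match
v → match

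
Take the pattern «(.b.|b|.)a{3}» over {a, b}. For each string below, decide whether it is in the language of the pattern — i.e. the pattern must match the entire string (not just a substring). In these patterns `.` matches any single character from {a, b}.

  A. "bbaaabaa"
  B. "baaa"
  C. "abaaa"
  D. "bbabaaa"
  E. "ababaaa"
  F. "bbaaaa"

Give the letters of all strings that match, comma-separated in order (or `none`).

A. "bbaaabaa" → no match
B. "baaa" → match
C. "abaaa" → no match
D. "bbabaaa" → no match
E. "ababaaa" → no match
F. "bbaaaa" → match

B, F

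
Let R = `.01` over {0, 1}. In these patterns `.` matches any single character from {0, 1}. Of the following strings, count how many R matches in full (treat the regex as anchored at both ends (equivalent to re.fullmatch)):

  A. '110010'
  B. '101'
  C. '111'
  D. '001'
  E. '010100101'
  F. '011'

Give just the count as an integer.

2

A → no match — must end with '01'
B → match
C → no match — must end with '01'
D → match
E → no match
F → no match — must end with '01'
Total matched: 2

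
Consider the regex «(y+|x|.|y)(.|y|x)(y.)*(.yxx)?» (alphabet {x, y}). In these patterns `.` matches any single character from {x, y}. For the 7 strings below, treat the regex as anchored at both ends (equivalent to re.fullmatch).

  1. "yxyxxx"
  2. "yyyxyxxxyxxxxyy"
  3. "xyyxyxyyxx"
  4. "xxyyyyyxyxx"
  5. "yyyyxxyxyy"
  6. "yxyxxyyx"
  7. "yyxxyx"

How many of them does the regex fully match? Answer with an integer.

1 → no match
2 → no match
3 → match
4 → no match
5 → no match
6 → no match
7 → no match
Total matched: 1

1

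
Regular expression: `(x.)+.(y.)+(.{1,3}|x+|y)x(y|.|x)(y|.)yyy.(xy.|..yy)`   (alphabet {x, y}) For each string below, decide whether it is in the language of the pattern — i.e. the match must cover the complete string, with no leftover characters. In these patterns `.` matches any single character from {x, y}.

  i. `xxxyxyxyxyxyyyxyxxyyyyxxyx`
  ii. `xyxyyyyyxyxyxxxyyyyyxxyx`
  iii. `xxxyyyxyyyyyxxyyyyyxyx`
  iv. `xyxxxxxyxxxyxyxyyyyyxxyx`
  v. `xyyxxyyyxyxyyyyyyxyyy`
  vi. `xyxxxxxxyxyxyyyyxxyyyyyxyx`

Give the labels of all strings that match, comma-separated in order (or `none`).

i, ii, iii, iv

i → match
ii → match
iii → match
iv → match
v → no match
vi → no match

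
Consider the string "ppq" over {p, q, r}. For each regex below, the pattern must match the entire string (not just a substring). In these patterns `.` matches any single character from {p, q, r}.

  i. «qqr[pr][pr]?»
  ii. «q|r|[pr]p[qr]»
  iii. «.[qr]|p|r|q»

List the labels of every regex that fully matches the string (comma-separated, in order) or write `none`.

i → no match — must start with "qqr"
ii → match
iii → no match

ii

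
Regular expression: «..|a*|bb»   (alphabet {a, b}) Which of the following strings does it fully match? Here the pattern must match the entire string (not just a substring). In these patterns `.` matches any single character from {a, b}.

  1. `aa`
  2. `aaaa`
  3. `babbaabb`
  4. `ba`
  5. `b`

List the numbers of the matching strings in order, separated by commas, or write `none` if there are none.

1, 2, 4

1 → match
2 → match
3 → no match
4 → match
5 → no match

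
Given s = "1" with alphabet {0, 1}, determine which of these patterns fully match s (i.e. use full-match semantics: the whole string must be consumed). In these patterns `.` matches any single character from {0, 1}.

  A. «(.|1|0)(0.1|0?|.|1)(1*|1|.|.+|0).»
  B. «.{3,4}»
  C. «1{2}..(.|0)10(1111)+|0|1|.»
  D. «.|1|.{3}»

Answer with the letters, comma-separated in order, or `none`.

A → no match
B → no match
C → match
D → match

C, D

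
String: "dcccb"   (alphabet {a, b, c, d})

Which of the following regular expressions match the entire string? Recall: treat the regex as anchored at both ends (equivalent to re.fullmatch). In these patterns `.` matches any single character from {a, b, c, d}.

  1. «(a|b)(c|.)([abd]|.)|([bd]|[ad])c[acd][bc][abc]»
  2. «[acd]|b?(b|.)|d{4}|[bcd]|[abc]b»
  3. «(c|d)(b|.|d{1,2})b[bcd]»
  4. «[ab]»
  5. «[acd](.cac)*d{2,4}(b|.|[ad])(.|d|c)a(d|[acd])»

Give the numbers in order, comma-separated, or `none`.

1

1 → match
2 → no match
3 → no match
4 → no match
5 → no match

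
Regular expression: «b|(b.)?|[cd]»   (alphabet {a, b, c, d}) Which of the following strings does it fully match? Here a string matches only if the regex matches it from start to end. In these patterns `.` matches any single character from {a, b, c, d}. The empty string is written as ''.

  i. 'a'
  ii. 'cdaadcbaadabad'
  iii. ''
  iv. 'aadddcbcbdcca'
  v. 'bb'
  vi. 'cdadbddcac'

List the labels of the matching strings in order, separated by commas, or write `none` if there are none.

i → no match
ii → no match
iii → match
iv → no match
v → match
vi → no match

iii, v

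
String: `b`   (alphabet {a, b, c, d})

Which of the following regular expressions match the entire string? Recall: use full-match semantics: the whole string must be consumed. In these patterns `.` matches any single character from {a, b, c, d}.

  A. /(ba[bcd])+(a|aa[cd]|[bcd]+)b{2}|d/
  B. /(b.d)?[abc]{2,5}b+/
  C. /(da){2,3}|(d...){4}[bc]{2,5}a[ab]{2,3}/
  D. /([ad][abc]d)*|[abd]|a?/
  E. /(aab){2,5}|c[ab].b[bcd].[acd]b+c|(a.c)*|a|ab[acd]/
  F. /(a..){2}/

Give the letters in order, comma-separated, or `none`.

D

A → no match
B → no match
C → no match
D → match
E → no match
F → no match — must start with `a`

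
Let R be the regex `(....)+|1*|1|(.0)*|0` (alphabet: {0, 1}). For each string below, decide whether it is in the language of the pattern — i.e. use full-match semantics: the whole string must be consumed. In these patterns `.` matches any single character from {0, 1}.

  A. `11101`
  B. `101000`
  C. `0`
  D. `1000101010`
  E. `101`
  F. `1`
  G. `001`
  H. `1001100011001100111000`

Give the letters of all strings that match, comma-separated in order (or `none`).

A → no match
B → match
C → match
D → match
E → no match
F → match
G → no match
H → no match

B, C, D, F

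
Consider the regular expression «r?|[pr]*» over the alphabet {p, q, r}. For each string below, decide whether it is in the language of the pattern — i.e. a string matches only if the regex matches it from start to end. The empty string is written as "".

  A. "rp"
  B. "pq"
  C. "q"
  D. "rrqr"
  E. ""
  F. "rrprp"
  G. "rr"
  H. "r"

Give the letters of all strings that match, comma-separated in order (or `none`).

A. "rp" → match
B. "pq" → no match
C. "q" → no match
D. "rrqr" → no match
E. "" → match
F. "rrprp" → match
G. "rr" → match
H. "r" → match

A, E, F, G, H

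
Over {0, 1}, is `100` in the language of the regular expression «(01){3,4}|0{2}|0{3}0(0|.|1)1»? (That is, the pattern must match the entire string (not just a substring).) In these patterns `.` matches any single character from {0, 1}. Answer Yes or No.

No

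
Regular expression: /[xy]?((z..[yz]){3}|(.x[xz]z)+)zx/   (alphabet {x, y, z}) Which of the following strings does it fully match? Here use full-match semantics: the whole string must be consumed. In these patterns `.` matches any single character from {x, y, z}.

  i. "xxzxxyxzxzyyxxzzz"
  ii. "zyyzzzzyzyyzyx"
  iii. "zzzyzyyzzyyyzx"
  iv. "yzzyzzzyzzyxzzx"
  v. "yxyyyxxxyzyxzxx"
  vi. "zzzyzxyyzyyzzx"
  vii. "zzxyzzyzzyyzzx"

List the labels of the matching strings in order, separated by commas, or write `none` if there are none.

iii, iv, vi, vii

i → no match — must end with "zx"
ii → no match — must end with "zx"
iii → match
iv → match
v → no match — must end with "zx"
vi → match
vii → match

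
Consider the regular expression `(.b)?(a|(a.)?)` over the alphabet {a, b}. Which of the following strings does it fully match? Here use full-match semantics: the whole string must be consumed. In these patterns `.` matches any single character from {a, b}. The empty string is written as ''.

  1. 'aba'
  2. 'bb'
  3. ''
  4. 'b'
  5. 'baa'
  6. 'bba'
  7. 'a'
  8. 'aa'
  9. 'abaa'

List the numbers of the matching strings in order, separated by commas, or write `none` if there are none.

1 → match
2 → match
3 → match
4 → no match
5 → no match
6 → match
7 → match
8 → match
9 → match

1, 2, 3, 6, 7, 8, 9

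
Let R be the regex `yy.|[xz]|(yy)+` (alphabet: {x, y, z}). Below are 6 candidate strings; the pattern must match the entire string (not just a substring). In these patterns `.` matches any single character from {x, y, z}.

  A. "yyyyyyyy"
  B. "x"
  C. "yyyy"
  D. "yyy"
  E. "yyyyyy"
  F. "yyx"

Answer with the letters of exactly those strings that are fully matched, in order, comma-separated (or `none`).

A, B, C, D, E, F

A → match
B → match
C → match
D → match
E → match
F → match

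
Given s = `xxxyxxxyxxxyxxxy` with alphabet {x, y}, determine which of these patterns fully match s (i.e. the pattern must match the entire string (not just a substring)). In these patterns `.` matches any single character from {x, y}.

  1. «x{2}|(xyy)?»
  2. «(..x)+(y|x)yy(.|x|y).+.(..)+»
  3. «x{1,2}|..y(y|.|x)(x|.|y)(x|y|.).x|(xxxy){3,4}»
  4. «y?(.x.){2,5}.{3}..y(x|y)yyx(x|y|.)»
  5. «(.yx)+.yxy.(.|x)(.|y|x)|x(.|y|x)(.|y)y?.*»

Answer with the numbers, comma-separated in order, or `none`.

1 → no match
2 → no match
3 → match
4 → no match
5 → match

3, 5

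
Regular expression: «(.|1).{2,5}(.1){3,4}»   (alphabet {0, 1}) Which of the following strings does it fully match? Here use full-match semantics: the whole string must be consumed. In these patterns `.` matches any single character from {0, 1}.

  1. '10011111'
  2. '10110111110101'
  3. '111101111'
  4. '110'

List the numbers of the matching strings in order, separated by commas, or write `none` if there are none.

2

1 → no match
2 → match
3 → no match
4 → no match — must end with '1'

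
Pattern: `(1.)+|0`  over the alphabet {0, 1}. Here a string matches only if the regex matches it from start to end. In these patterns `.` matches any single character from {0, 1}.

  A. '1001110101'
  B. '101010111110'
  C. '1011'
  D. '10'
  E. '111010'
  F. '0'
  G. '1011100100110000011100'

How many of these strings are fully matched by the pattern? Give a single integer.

A → no match
B → match
C → match
D → match
E → match
F → match
G → no match
Total matched: 5

5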